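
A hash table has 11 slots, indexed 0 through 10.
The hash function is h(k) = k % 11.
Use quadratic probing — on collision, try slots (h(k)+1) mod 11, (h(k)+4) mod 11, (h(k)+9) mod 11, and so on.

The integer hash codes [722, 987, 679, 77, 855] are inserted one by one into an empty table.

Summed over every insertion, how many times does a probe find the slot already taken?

3

Insert 722: h=7, slot 7 empty → index 7.
Insert 987: h=8, slot 8 empty → index 8.
Insert 679: h=8, slot 8 occupied → index 9.
Insert 77: h=0, slot 0 empty → index 0.
Insert 855: h=8, slots 8,9 occupied → index 1.
Table: [77, 855, ., ., ., ., ., 722, 987, 679, .]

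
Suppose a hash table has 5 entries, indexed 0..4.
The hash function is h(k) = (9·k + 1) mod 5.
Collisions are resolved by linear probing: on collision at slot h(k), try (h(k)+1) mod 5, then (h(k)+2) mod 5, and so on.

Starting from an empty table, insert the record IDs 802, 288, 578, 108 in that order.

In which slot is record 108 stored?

Insert 802: h=4, slot 4 empty → index 4.
Insert 288: h=3, slot 3 empty → index 3.
Insert 578: h=3, slots 3,4 occupied → index 0.
Insert 108: h=3, slots 3,4,0 occupied → index 1.
Table: [578, 108, ., 288, 802]

1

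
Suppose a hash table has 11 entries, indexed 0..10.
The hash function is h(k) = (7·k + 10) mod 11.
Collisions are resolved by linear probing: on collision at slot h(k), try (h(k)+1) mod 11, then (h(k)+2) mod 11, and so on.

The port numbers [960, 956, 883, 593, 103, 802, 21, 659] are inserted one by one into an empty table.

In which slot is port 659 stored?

8

Insert 960: h=9, slot 9 empty -> index 9.
Insert 956: h=3, slot 3 empty -> index 3.
Insert 883: h=9, slot 9 occupied -> index 10.
Insert 593: h=3, slot 3 occupied -> index 4.
Insert 103: h=5, slot 5 empty -> index 5.
Insert 802: h=3, slots 3,4,5 occupied -> index 6.
Insert 21: h=3, slots 3,4,5,6 occupied -> index 7.
Insert 659: h=3, slots 3,4,5,6,7 occupied -> index 8.
Table: [-, -, -, 956, 593, 103, 802, 21, 659, 960, 883]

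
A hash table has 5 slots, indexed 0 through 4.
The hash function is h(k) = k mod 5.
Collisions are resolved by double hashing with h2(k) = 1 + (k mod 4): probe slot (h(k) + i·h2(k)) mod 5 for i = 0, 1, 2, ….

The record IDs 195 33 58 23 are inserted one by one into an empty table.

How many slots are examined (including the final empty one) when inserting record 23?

195: h=0 => slot 0
33: h=3 => slot 3
58: h=3, h2=3, probe 3,1 => slot 1
23: h=3, h2=4, probe 3,2 => slot 2
Table: [195, 58, 23, 33, —]

2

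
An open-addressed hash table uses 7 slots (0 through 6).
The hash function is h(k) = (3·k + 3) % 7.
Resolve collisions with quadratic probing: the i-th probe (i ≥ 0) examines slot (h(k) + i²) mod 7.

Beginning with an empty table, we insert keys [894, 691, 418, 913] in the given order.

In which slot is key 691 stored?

Insert 894: h=4, slot 4 empty → index 4.
Insert 691: h=4, slot 4 occupied → index 5.
Insert 418: h=4, slots 4,5 occupied → index 1.
Insert 913: h=5, slot 5 occupied → index 6.
Table: [∅, 418, ∅, ∅, 894, 691, 913]

5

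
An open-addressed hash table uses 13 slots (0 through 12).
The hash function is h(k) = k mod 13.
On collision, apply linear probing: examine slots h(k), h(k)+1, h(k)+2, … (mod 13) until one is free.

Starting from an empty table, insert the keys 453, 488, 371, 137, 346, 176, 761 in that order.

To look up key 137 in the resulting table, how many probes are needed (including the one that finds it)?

3

453 hashes to 11; slot 11 is free => place at 11.
488 hashes to 7; slot 7 is free => place at 7.
371 hashes to 7; 7 taken => place at 8.
137 hashes to 7; 7,8 taken => place at 9.
346 hashes to 8; 8,9 taken => place at 10.
176 hashes to 7; 7,8,9,10,11 taken => place at 12.
761 hashes to 7; 7,8,9,10,11,12 taken => place at 0.
Table: [761, —, —, —, —, —, —, 488, 371, 137, 346, 453, 176]
Lookup 137: h=7, probe 7,8,9 → found at 9.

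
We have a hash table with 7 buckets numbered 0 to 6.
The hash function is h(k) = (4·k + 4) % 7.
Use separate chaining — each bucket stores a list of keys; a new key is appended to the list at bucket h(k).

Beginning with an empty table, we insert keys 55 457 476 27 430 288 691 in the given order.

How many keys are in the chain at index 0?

2

55 -> bucket 0
457 -> bucket 5
476 -> bucket 4
27 -> bucket 0 (collision)
430 -> bucket 2
288 -> bucket 1
691 -> bucket 3
Final buckets:
0: 55 -> 27
1: 288
2: 430
3: 691
4: 476
5: 457
6: .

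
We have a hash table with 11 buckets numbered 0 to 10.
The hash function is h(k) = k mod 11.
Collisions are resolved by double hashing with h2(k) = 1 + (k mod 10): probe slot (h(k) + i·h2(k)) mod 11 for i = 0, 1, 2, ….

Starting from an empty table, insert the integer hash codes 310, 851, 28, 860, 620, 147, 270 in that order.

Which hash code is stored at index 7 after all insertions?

270

310 hashes to 2; slot 2 is free -> place at 2.
851 hashes to 4; slot 4 is free -> place at 4.
28 hashes to 6; slot 6 is free -> place at 6.
860 hashes to 2, h2=1; 2 taken -> place at 3.
620 hashes to 4, h2=1; 4 taken -> place at 5.
147 hashes to 4, h2=8; 4 taken -> place at 1.
270 hashes to 6, h2=1; 6 taken -> place at 7.
Table: [∅, 147, 310, 860, 851, 620, 28, 270, ∅, ∅, ∅]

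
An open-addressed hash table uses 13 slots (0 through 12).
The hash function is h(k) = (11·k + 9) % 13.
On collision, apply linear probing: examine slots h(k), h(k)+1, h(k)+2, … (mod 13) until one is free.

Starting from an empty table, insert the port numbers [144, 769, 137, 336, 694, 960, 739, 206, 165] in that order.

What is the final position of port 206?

3

Insert 144: h=7, slot 7 empty -> index 7.
Insert 769: h=5, slot 5 empty -> index 5.
Insert 137: h=8, slot 8 empty -> index 8.
Insert 336: h=0, slot 0 empty -> index 0.
Insert 694: h=12, slot 12 empty -> index 12.
Insert 960: h=0, slot 0 occupied -> index 1.
Insert 739: h=0, slots 0,1 occupied -> index 2.
Insert 206: h=0, slots 0,1,2 occupied -> index 3.
Insert 165: h=4, slot 4 empty -> index 4.
Table: [336, 960, 739, 206, 165, 769, ∅, 144, 137, ∅, ∅, ∅, 694]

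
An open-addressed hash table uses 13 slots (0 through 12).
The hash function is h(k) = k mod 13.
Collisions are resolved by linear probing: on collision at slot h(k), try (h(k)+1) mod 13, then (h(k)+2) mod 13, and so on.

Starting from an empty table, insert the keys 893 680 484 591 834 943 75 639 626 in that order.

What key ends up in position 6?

893 hashes to 9; slot 9 is free => place at 9.
680 hashes to 4; slot 4 is free => place at 4.
484 hashes to 3; slot 3 is free => place at 3.
591 hashes to 6; slot 6 is free => place at 6.
834 hashes to 2; slot 2 is free => place at 2.
943 hashes to 7; slot 7 is free => place at 7.
75 hashes to 10; slot 10 is free => place at 10.
639 hashes to 2; 2,3,4 taken => place at 5.
626 hashes to 2; 2,3,4,5,6,7 taken => place at 8.
Table: [—, —, 834, 484, 680, 639, 591, 943, 626, 893, 75, —, —]

591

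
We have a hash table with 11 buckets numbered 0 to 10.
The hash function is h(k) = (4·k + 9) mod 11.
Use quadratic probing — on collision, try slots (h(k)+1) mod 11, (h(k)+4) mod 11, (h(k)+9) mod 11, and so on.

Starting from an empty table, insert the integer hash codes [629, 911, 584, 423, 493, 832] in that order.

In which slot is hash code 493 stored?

629 hashes to 6; slot 6 is free → place at 6.
911 hashes to 1; slot 1 is free → place at 1.
584 hashes to 2; slot 2 is free → place at 2.
423 hashes to 7; slot 7 is free → place at 7.
493 hashes to 1; 1,2 taken → place at 5.
832 hashes to 4; slot 4 is free → place at 4.
Table: [_, 911, 584, _, 832, 493, 629, 423, _, _, _]

5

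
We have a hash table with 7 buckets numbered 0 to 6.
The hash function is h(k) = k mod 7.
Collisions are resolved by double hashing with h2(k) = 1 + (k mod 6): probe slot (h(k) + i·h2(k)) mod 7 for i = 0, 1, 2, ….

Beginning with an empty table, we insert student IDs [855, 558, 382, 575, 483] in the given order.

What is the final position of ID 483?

2

Insert 855: h=1, slot 1 empty → index 1.
Insert 558: h=5, slot 5 empty → index 5.
Insert 382: h=4, slot 4 empty → index 4.
Insert 575: h=1, h2=6, slot 1 occupied → index 0.
Insert 483: h=0, h2=4, slots 0,4,1,5 occupied → index 2.
Table: [575, 855, 483, -, 382, 558, -]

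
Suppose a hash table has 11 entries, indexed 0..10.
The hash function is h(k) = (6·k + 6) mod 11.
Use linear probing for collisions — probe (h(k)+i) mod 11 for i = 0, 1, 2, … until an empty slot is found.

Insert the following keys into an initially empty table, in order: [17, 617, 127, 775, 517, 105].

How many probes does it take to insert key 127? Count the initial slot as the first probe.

2

17: h=9 → slot 9
617: h=1 → slot 1
127: h=9, probe 9,10 → slot 10
775: h=3 → slot 3
517: h=6 → slot 6
105: h=9, probe 9,10,0 → slot 0
Table: [105, 617, ∅, 775, ∅, ∅, 517, ∅, ∅, 17, 127]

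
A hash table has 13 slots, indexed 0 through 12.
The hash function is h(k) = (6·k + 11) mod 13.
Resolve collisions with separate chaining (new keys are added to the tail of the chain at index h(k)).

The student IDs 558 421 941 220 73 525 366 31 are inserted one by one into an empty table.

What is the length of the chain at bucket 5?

Insert 558: h=5, bucket 5 empty → new chain.
Insert 421: h=2, bucket 2 empty → new chain.
Insert 941: h=2, bucket 2 nonempty → append to chain.
Insert 220: h=5, bucket 5 nonempty → append to chain.
Insert 73: h=7, bucket 7 empty → new chain.
Insert 525: h=2, bucket 2 nonempty → append to chain.
Insert 366: h=10, bucket 10 empty → new chain.
Insert 31: h=2, bucket 2 nonempty → append to chain.
Final buckets:
0: _
1: _
2: 421 -> 941 -> 525 -> 31
3: _
4: _
5: 558 -> 220
6: _
7: 73
8: _
9: _
10: 366
11: _
12: _

2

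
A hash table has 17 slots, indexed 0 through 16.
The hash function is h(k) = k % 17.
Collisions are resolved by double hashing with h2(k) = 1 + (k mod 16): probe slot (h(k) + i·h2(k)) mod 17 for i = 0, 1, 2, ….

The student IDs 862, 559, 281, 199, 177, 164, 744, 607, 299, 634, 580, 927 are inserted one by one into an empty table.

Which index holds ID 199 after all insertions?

3

Insert 862: h=12, slot 12 empty → index 12.
Insert 559: h=15, slot 15 empty → index 15.
Insert 281: h=9, slot 9 empty → index 9.
Insert 199: h=12, h2=8, slot 12 occupied → index 3.
Insert 177: h=7, slot 7 empty → index 7.
Insert 164: h=11, slot 11 empty → index 11.
Insert 744: h=13, slot 13 empty → index 13.
Insert 607: h=12, h2=16, slots 12,11 occupied → index 10.
Insert 299: h=10, h2=12, slot 10 occupied → index 5.
Insert 634: h=5, h2=11, slot 5 occupied → index 16.
Insert 580: h=2, slot 2 empty → index 2.
Insert 927: h=9, h2=16, slot 9 occupied → index 8.
Table: [_, _, 580, 199, _, 299, _, 177, 927, 281, 607, 164, 862, 744, _, 559, 634]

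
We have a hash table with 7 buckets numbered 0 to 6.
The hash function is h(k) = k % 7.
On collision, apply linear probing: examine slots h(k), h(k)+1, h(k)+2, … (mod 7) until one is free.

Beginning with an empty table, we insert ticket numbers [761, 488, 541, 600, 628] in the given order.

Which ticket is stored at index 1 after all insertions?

628

Insert 761: h=5, slot 5 empty => index 5.
Insert 488: h=5, slot 5 occupied => index 6.
Insert 541: h=2, slot 2 empty => index 2.
Insert 600: h=5, slots 5,6 occupied => index 0.
Insert 628: h=5, slots 5,6,0 occupied => index 1.
Table: [600, 628, 541, -, -, 761, 488]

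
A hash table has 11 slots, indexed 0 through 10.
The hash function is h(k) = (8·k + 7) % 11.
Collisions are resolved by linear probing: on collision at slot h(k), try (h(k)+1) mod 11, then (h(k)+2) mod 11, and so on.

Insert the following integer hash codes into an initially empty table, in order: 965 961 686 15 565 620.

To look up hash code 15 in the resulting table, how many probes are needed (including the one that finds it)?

3

965 hashes to 5; slot 5 is free → place at 5.
961 hashes to 6; slot 6 is free → place at 6.
686 hashes to 6; 6 taken → place at 7.
15 hashes to 6; 6,7 taken → place at 8.
565 hashes to 6; 6,7,8 taken → place at 9.
620 hashes to 6; 6,7,8,9 taken → place at 10.
Table: [_, _, _, _, _, 965, 961, 686, 15, 565, 620]
Lookup 15: h=6, probe 6,7,8 → found at 8.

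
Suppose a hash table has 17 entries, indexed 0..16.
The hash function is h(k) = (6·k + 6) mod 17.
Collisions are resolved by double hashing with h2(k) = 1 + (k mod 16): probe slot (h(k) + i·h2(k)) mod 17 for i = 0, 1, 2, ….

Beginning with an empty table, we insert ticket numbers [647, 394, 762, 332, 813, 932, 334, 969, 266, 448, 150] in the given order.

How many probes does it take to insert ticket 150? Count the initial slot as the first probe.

Insert 647: h=12, slot 12 empty → index 12.
Insert 394: h=7, slot 7 empty → index 7.
Insert 762: h=5, slot 5 empty → index 5.
Insert 332: h=9, slot 9 empty → index 9.
Insert 813: h=5, h2=14, slot 5 occupied → index 2.
Insert 932: h=5, h2=5, slot 5 occupied → index 10.
Insert 334: h=4, slot 4 empty → index 4.
Insert 969: h=6, slot 6 empty → index 6.
Insert 266: h=4, h2=11, slot 4 occupied → index 15.
Insert 448: h=8, slot 8 empty → index 8.
Insert 150: h=5, h2=7, slots 5,12,2,9 occupied → index 16.
Table: [_, _, 813, _, 334, 762, 969, 394, 448, 332, 932, _, 647, _, _, 266, 150]

5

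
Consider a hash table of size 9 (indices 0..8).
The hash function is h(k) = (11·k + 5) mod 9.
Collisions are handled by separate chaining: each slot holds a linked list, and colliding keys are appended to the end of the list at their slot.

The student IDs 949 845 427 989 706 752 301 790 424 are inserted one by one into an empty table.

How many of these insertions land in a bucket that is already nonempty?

4

949 → bucket 4
845 → bucket 3
427 → bucket 4 (collision)
989 → bucket 3 (collision)
706 → bucket 4 (collision)
752 → bucket 6
301 → bucket 4 (collision)
790 → bucket 1
424 → bucket 7
Final buckets:
0: -
1: 790
2: -
3: 845 -> 989
4: 949 -> 427 -> 706 -> 301
5: -
6: 752
7: 424
8: -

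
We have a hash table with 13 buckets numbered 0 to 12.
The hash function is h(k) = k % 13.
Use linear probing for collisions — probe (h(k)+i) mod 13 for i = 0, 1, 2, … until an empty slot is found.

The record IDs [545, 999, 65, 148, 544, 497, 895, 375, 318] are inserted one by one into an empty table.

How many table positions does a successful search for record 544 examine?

545 hashes to 12; slot 12 is free → place at 12.
999 hashes to 11; slot 11 is free → place at 11.
65 hashes to 0; slot 0 is free → place at 0.
148 hashes to 5; slot 5 is free → place at 5.
544 hashes to 11; 11,12,0 taken → place at 1.
497 hashes to 3; slot 3 is free → place at 3.
895 hashes to 11; 11,12,0,1 taken → place at 2.
375 hashes to 11; 11,12,0,1,2,3 taken → place at 4.
318 hashes to 6; slot 6 is free → place at 6.
Table: [65, 544, 895, 497, 375, 148, 318, _, _, _, _, 999, 545]
Lookup 544: h=11, probe 11,12,0,1 → found at 1.

4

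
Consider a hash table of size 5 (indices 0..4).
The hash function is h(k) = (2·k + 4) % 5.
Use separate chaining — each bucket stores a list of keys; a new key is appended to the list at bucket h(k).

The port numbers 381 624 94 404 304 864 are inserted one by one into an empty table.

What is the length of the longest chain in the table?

5

Insert 381: h=1, bucket 1 empty -> new chain.
Insert 624: h=2, bucket 2 empty -> new chain.
Insert 94: h=2, bucket 2 nonempty -> append to chain.
Insert 404: h=2, bucket 2 nonempty -> append to chain.
Insert 304: h=2, bucket 2 nonempty -> append to chain.
Insert 864: h=2, bucket 2 nonempty -> append to chain.
Final buckets:
0: -
1: 381
2: 624 -> 94 -> 404 -> 304 -> 864
3: -
4: -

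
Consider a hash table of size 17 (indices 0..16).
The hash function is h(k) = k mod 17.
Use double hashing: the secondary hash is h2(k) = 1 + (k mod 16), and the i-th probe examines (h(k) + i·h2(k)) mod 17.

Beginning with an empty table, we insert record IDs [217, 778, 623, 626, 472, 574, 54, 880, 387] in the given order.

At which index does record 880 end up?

15

217 hashes to 13; slot 13 is free -> place at 13.
778 hashes to 13, h2=11; 13 taken -> place at 7.
623 hashes to 11; slot 11 is free -> place at 11.
626 hashes to 14; slot 14 is free -> place at 14.
472 hashes to 13, h2=9; 13 taken -> place at 5.
574 hashes to 13, h2=15; 13,11 taken -> place at 9.
54 hashes to 3; slot 3 is free -> place at 3.
880 hashes to 13, h2=1; 13,14 taken -> place at 15.
387 hashes to 13, h2=4; 13 taken -> place at 0.
Table: [387, ., ., 54, ., 472, ., 778, ., 574, ., 623, ., 217, 626, 880, .]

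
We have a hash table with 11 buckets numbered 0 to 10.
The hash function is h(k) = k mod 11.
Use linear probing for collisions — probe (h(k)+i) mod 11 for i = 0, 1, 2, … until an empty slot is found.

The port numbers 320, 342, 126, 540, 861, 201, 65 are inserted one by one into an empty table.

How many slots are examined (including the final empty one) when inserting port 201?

4

320 hashes to 1; slot 1 is free → place at 1.
342 hashes to 1; 1 taken → place at 2.
126 hashes to 5; slot 5 is free → place at 5.
540 hashes to 1; 1,2 taken → place at 3.
861 hashes to 3; 3 taken → place at 4.
201 hashes to 3; 3,4,5 taken → place at 6.
65 hashes to 10; slot 10 is free → place at 10.
Table: [-, 320, 342, 540, 861, 126, 201, -, -, -, 65]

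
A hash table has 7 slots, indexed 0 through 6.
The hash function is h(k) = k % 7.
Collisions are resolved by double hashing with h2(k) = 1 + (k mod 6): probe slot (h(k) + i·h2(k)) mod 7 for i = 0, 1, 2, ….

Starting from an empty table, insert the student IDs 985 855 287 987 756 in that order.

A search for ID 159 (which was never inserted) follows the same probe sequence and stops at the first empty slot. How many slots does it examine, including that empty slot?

985: h=5 → slot 5
855: h=1 → slot 1
287: h=0 → slot 0
987: h=0, h2=4, probe 0,4 → slot 4
756: h=0, h2=1, probe 0,1,2 → slot 2
Table: [287, 855, 756, ., 987, 985, .]
Lookup 159: h=5, h2=4, probe 5,2,6 → slot 6 empty, not found.

3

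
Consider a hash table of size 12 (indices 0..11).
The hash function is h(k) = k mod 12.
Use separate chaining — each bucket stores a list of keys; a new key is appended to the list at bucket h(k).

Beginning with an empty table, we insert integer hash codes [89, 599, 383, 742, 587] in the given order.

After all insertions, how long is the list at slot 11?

89 → bucket 5
599 → bucket 11
383 → bucket 11 (collision)
742 → bucket 10
587 → bucket 11 (collision)
Final buckets:
0: —
1: —
2: —
3: —
4: —
5: 89
6: —
7: —
8: —
9: —
10: 742
11: 599 -> 383 -> 587

3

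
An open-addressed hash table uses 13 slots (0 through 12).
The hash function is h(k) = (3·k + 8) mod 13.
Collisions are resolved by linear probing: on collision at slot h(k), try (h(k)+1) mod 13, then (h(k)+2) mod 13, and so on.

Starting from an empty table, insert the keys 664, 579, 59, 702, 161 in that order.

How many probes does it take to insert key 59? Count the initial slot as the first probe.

2

664 hashes to 11; slot 11 is free → place at 11.
579 hashes to 3; slot 3 is free → place at 3.
59 hashes to 3; 3 taken → place at 4.
702 hashes to 8; slot 8 is free → place at 8.
161 hashes to 10; slot 10 is free → place at 10.
Table: [_, _, _, 579, 59, _, _, _, 702, _, 161, 664, _]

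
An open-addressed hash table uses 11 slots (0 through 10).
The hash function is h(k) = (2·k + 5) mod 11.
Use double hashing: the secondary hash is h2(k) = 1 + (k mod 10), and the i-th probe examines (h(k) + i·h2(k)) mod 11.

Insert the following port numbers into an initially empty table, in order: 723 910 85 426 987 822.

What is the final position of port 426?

6

723 hashes to 10; slot 10 is free → place at 10.
910 hashes to 10, h2=1; 10 taken → place at 0.
85 hashes to 10, h2=6; 10 taken → place at 5.
426 hashes to 10, h2=7; 10 taken → place at 6.
987 hashes to 10, h2=8; 10 taken → place at 7.
822 hashes to 10, h2=3; 10 taken → place at 2.
Table: [910, —, 822, —, —, 85, 426, 987, —, —, 723]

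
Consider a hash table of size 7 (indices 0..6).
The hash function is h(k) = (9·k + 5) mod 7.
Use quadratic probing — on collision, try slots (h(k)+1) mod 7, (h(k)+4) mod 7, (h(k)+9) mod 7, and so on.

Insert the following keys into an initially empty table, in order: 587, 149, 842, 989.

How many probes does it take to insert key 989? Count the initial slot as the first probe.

587 hashes to 3; slot 3 is free → place at 3.
149 hashes to 2; slot 2 is free → place at 2.
842 hashes to 2; 2,3 taken → place at 6.
989 hashes to 2; 2,3,6 taken → place at 4.
Table: [∅, ∅, 149, 587, 989, ∅, 842]

4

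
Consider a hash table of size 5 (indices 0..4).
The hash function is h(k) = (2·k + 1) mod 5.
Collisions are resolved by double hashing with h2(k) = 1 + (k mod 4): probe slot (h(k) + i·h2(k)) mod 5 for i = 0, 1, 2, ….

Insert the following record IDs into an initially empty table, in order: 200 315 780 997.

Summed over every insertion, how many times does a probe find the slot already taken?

4

200: h=1 => slot 1
315: h=1, h2=4, probe 1,0 => slot 0
780: h=1, h2=1, probe 1,2 => slot 2
997: h=0, h2=2, probe 0,2,4 => slot 4
Table: [315, 200, 780, ∅, 997]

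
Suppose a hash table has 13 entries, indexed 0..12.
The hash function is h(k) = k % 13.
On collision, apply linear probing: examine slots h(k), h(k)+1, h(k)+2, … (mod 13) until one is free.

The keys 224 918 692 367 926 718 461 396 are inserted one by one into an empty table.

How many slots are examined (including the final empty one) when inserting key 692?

Insert 224: h=3, slot 3 empty → index 3.
Insert 918: h=8, slot 8 empty → index 8.
Insert 692: h=3, slot 3 occupied → index 4.
Insert 367: h=3, slots 3,4 occupied → index 5.
Insert 926: h=3, slots 3,4,5 occupied → index 6.
Insert 718: h=3, slots 3,4,5,6 occupied → index 7.
Insert 461: h=6, slots 6,7,8 occupied → index 9.
Insert 396: h=6, slots 6,7,8,9 occupied → index 10.
Table: [., ., ., 224, 692, 367, 926, 718, 918, 461, 396, ., .]

2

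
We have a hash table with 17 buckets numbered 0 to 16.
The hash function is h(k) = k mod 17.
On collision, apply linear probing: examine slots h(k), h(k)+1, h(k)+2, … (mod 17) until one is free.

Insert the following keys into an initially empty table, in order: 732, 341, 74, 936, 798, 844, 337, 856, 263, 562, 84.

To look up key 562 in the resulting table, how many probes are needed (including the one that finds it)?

4

732: h=1 → slot 1
341: h=1, probe 1,2 → slot 2
74: h=6 → slot 6
936: h=1, probe 1,2,3 → slot 3
798: h=16 → slot 16
844: h=11 → slot 11
337: h=14 → slot 14
856: h=6, probe 6,7 → slot 7
263: h=8 → slot 8
562: h=1, probe 1,2,3,4 → slot 4
84: h=16, probe 16,0 → slot 0
Table: [84, 732, 341, 936, 562, ., 74, 856, 263, ., ., 844, ., ., 337, ., 798]
Lookup 562: h=1, probe 1,2,3,4 → found at 4.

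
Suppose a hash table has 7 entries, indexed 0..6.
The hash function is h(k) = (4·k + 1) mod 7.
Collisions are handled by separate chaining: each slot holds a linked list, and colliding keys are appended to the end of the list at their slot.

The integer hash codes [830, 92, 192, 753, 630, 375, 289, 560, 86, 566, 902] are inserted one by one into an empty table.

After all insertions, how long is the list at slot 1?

2

Insert 830: h=3, bucket 3 empty → new chain.
Insert 92: h=5, bucket 5 empty → new chain.
Insert 192: h=6, bucket 6 empty → new chain.
Insert 753: h=3, bucket 3 nonempty → append to chain.
Insert 630: h=1, bucket 1 empty → new chain.
Insert 375: h=3, bucket 3 nonempty → append to chain.
Insert 289: h=2, bucket 2 empty → new chain.
Insert 560: h=1, bucket 1 nonempty → append to chain.
Insert 86: h=2, bucket 2 nonempty → append to chain.
Insert 566: h=4, bucket 4 empty → new chain.
Insert 902: h=4, bucket 4 nonempty → append to chain.
Final buckets:
0: .
1: 630 -> 560
2: 289 -> 86
3: 830 -> 753 -> 375
4: 566 -> 902
5: 92
6: 192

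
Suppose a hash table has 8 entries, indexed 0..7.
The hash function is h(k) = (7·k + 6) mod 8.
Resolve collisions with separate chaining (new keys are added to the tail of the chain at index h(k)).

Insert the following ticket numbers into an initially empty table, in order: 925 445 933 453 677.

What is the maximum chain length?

5

925 -> bucket 1
445 -> bucket 1 (collision)
933 -> bucket 1 (collision)
453 -> bucket 1 (collision)
677 -> bucket 1 (collision)
Final buckets:
0: —
1: 925 -> 445 -> 933 -> 453 -> 677
2: —
3: —
4: —
5: —
6: —
7: —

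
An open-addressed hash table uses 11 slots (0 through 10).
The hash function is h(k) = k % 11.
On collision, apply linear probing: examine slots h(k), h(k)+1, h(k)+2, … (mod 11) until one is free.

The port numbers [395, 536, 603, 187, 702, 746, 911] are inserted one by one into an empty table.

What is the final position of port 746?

2

395 hashes to 10; slot 10 is free -> place at 10.
536 hashes to 8; slot 8 is free -> place at 8.
603 hashes to 9; slot 9 is free -> place at 9.
187 hashes to 0; slot 0 is free -> place at 0.
702 hashes to 9; 9,10,0 taken -> place at 1.
746 hashes to 9; 9,10,0,1 taken -> place at 2.
911 hashes to 9; 9,10,0,1,2 taken -> place at 3.
Table: [187, 702, 746, 911, ., ., ., ., 536, 603, 395]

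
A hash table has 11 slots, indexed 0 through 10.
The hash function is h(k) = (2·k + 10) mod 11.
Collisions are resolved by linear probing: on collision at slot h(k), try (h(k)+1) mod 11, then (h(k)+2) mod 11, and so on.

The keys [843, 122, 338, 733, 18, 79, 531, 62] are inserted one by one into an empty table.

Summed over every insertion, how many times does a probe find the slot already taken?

15

843 hashes to 2; slot 2 is free => place at 2.
122 hashes to 1; slot 1 is free => place at 1.
338 hashes to 4; slot 4 is free => place at 4.
733 hashes to 2; 2 taken => place at 3.
18 hashes to 2; 2,3,4 taken => place at 5.
79 hashes to 3; 3,4,5 taken => place at 6.
531 hashes to 5; 5,6 taken => place at 7.
62 hashes to 2; 2,3,4,5,6,7 taken => place at 8.
Table: [-, 122, 843, 733, 338, 18, 79, 531, 62, -, -]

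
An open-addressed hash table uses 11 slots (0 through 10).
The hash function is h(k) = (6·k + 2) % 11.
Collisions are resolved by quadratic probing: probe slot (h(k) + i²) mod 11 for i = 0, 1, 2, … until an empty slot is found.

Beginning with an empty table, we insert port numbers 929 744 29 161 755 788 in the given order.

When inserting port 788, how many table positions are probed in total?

Insert 929: h=10, slot 10 empty -> index 10.
Insert 744: h=0, slot 0 empty -> index 0.
Insert 29: h=0, slot 0 occupied -> index 1.
Insert 161: h=0, slots 0,1 occupied -> index 4.
Insert 755: h=0, slots 0,1,4 occupied -> index 9.
Insert 788: h=0, slots 0,1,4,9 occupied -> index 5.
Table: [744, 29, —, —, 161, 788, —, —, —, 755, 929]

5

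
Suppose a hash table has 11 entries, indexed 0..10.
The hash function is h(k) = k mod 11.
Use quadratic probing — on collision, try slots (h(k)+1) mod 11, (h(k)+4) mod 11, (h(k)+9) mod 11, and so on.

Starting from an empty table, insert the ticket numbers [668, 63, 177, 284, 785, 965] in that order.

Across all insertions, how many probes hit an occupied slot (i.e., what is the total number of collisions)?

5

Insert 668: h=8, slot 8 empty → index 8.
Insert 63: h=8, slot 8 occupied → index 9.
Insert 177: h=1, slot 1 empty → index 1.
Insert 284: h=9, slot 9 occupied → index 10.
Insert 785: h=4, slot 4 empty → index 4.
Insert 965: h=8, slots 8,9,1 occupied → index 6.
Table: [∅, 177, ∅, ∅, 785, ∅, 965, ∅, 668, 63, 284]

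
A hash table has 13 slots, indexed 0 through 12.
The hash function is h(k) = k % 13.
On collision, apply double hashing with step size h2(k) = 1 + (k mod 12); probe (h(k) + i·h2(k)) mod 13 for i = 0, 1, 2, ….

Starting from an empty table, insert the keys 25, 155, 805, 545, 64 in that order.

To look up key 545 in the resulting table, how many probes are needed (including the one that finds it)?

25: h=12 -> slot 12
155: h=12, h2=12, probe 12,11 -> slot 11
805: h=12, h2=2, probe 12,1 -> slot 1
545: h=12, h2=6, probe 12,5 -> slot 5
64: h=12, h2=5, probe 12,4 -> slot 4
Table: [—, 805, —, —, 64, 545, —, —, —, —, —, 155, 25]
Lookup 545: h=12, h2=6, probe 12,5 → found at 5.

2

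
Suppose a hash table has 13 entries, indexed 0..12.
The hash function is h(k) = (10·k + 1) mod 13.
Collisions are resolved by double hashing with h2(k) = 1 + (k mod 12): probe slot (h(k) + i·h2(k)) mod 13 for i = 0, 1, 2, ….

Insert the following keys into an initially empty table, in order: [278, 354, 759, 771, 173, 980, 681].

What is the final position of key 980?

4

Insert 278: h=12, slot 12 empty → index 12.
Insert 354: h=5, slot 5 empty → index 5.
Insert 759: h=12, h2=4, slot 12 occupied → index 3.
Insert 771: h=2, slot 2 empty → index 2.
Insert 173: h=2, h2=6, slot 2 occupied → index 8.
Insert 980: h=12, h2=9, slots 12,8 occupied → index 4.
Insert 681: h=12, h2=10, slot 12 occupied → index 9.
Table: [∅, ∅, 771, 759, 980, 354, ∅, ∅, 173, 681, ∅, ∅, 278]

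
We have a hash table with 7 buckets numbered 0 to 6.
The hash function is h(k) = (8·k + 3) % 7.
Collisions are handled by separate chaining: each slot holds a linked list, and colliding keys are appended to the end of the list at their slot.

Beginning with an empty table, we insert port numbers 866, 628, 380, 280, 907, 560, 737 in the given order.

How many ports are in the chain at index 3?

866 → bucket 1
628 → bucket 1 (collision)
380 → bucket 5
280 → bucket 3
907 → bucket 0
560 → bucket 3 (collision)
737 → bucket 5 (collision)
Final buckets:
0: 907
1: 866 -> 628
2: —
3: 280 -> 560
4: —
5: 380 -> 737
6: —

2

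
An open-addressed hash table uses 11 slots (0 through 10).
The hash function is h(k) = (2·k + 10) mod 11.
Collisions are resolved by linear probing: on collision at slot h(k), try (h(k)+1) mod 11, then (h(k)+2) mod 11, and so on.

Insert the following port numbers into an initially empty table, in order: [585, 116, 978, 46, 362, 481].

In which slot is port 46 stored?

4

585 hashes to 3; slot 3 is free → place at 3.
116 hashes to 0; slot 0 is free → place at 0.
978 hashes to 8; slot 8 is free → place at 8.
46 hashes to 3; 3 taken → place at 4.
362 hashes to 8; 8 taken → place at 9.
481 hashes to 4; 4 taken → place at 5.
Table: [116, _, _, 585, 46, 481, _, _, 978, 362, _]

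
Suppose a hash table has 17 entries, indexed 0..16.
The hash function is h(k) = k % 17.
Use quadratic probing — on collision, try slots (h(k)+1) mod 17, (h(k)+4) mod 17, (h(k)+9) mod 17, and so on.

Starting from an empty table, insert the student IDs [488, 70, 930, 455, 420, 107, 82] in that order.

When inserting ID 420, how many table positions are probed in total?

3

Insert 488: h=12, slot 12 empty => index 12.
Insert 70: h=2, slot 2 empty => index 2.
Insert 930: h=12, slot 12 occupied => index 13.
Insert 455: h=13, slot 13 occupied => index 14.
Insert 420: h=12, slots 12,13 occupied => index 16.
Insert 107: h=5, slot 5 empty => index 5.
Insert 82: h=14, slot 14 occupied => index 15.
Table: [_, _, 70, _, _, 107, _, _, _, _, _, _, 488, 930, 455, 82, 420]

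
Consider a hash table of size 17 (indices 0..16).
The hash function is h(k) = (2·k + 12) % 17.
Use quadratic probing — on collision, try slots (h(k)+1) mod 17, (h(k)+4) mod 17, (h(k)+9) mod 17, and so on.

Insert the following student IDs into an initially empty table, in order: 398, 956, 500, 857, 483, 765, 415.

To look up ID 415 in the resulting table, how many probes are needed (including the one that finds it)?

398: h=9 => slot 9
956: h=3 => slot 3
500: h=9, probe 9,10 => slot 10
857: h=9, probe 9,10,13 => slot 13
483: h=9, probe 9,10,13,1 => slot 1
765: h=12 => slot 12
415: h=9, probe 9,10,13,1,8 => slot 8
Table: [_, 483, _, 956, _, _, _, _, 415, 398, 500, _, 765, 857, _, _, _]
Lookup 415: h=9, probe 9,10,13,1,8 → found at 8.

5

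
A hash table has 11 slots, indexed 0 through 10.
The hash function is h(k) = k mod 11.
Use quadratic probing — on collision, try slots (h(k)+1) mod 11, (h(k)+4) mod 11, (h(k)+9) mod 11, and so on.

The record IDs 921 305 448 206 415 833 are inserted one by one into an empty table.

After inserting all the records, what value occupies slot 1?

Insert 921: h=8, slot 8 empty -> index 8.
Insert 305: h=8, slot 8 occupied -> index 9.
Insert 448: h=8, slots 8,9 occupied -> index 1.
Insert 206: h=8, slots 8,9,1 occupied -> index 6.
Insert 415: h=8, slots 8,9,1,6 occupied -> index 2.
Insert 833: h=8, slots 8,9,1,6,2 occupied -> index 0.
Table: [833, 448, 415, —, —, —, 206, —, 921, 305, —]

448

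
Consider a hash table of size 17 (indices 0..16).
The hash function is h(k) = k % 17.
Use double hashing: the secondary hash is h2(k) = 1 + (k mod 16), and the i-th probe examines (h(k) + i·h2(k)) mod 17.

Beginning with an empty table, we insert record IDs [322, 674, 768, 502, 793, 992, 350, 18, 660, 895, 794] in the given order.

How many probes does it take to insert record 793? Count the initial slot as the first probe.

2

322: h=16 → slot 16
674: h=11 → slot 11
768: h=3 → slot 3
502: h=9 → slot 9
793: h=11, h2=10, probe 11,4 → slot 4
992: h=6 → slot 6
350: h=10 → slot 10
18: h=1 → slot 1
660: h=14 → slot 14
895: h=11, h2=16, probe 11,10,9,8 → slot 8
794: h=12 → slot 12
Table: [., 18, ., 768, 793, ., 992, ., 895, 502, 350, 674, 794, ., 660, ., 322]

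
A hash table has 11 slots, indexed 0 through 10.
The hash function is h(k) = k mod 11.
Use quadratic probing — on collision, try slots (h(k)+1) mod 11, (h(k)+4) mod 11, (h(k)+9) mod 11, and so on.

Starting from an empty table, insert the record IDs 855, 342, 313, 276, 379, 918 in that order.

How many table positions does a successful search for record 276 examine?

855: h=8 -> slot 8
342: h=1 -> slot 1
313: h=5 -> slot 5
276: h=1, probe 1,2 -> slot 2
379: h=5, probe 5,6 -> slot 6
918: h=5, probe 5,6,9 -> slot 9
Table: [∅, 342, 276, ∅, ∅, 313, 379, ∅, 855, 918, ∅]
Lookup 276: h=1, probe 1,2 → found at 2.

2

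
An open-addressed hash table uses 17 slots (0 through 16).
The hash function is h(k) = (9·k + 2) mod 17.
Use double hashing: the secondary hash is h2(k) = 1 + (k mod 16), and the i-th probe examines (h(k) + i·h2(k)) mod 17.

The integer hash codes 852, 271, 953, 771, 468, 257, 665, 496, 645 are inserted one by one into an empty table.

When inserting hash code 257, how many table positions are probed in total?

3

Insert 852: h=3, slot 3 empty -> index 3.
Insert 271: h=10, slot 10 empty -> index 10.
Insert 953: h=11, slot 11 empty -> index 11.
Insert 771: h=5, slot 5 empty -> index 5.
Insert 468: h=15, slot 15 empty -> index 15.
Insert 257: h=3, h2=2, slots 3,5 occupied -> index 7.
Insert 665: h=3, h2=10, slot 3 occupied -> index 13.
Insert 496: h=12, slot 12 empty -> index 12.
Insert 645: h=10, h2=6, slot 10 occupied -> index 16.
Table: [_, _, _, 852, _, 771, _, 257, _, _, 271, 953, 496, 665, _, 468, 645]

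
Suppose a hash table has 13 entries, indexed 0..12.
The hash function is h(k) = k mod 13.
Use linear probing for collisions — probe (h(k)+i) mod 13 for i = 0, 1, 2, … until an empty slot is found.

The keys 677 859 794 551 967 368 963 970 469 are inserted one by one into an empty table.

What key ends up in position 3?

794

Insert 677: h=1, slot 1 empty => index 1.
Insert 859: h=1, slot 1 occupied => index 2.
Insert 794: h=1, slots 1,2 occupied => index 3.
Insert 551: h=5, slot 5 empty => index 5.
Insert 967: h=5, slot 5 occupied => index 6.
Insert 368: h=4, slot 4 empty => index 4.
Insert 963: h=1, slots 1,2,3,4,5,6 occupied => index 7.
Insert 970: h=8, slot 8 empty => index 8.
Insert 469: h=1, slots 1,2,3,4,5,6,7,8 occupied => index 9.
Table: [—, 677, 859, 794, 368, 551, 967, 963, 970, 469, —, —, —]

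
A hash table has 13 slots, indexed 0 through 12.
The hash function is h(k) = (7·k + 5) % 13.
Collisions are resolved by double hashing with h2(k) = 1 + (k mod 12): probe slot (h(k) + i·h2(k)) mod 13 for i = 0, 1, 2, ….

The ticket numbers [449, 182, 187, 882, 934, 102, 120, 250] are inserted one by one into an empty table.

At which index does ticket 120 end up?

3

449 hashes to 2; slot 2 is free => place at 2.
182 hashes to 5; slot 5 is free => place at 5.
187 hashes to 1; slot 1 is free => place at 1.
882 hashes to 4; slot 4 is free => place at 4.
934 hashes to 4, h2=11; 4,2 taken => place at 0.
102 hashes to 4, h2=7; 4 taken => place at 11.
120 hashes to 0, h2=1; 0,1,2 taken => place at 3.
250 hashes to 0, h2=11; 0,11 taken => place at 9.
Table: [934, 187, 449, 120, 882, 182, -, -, -, 250, -, 102, -]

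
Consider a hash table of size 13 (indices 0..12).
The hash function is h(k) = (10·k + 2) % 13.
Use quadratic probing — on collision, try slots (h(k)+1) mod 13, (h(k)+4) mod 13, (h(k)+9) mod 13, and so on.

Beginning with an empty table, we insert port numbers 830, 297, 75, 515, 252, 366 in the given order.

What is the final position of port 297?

830: h=8 -> slot 8
297: h=8, probe 8,9 -> slot 9
75: h=11 -> slot 11
515: h=4 -> slot 4
252: h=0 -> slot 0
366: h=9, probe 9,10 -> slot 10
Table: [252, -, -, -, 515, -, -, -, 830, 297, 366, 75, -]

9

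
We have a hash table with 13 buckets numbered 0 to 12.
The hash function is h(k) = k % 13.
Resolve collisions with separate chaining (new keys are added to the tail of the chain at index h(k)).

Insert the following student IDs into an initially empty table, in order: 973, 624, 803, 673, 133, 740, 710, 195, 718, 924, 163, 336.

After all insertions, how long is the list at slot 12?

973 → bucket 11
624 → bucket 0
803 → bucket 10
673 → bucket 10 (collision)
133 → bucket 3
740 → bucket 12
710 → bucket 8
195 → bucket 0 (collision)
718 → bucket 3 (collision)
924 → bucket 1
163 → bucket 7
336 → bucket 11 (collision)
Final buckets:
0: 624 -> 195
1: 924
2: ∅
3: 133 -> 718
4: ∅
5: ∅
6: ∅
7: 163
8: 710
9: ∅
10: 803 -> 673
11: 973 -> 336
12: 740

1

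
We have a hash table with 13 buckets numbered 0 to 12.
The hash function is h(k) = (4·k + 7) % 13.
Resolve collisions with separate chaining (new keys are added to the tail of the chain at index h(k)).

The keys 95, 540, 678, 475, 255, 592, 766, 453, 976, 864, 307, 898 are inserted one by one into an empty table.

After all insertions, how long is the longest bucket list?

3

95 -> bucket 10
540 -> bucket 9
678 -> bucket 2
475 -> bucket 9 (collision)
255 -> bucket 0
592 -> bucket 9 (collision)
766 -> bucket 3
453 -> bucket 12
976 -> bucket 11
864 -> bucket 5
307 -> bucket 0 (collision)
898 -> bucket 11 (collision)
Final buckets:
0: 255 -> 307
1: —
2: 678
3: 766
4: —
5: 864
6: —
7: —
8: —
9: 540 -> 475 -> 592
10: 95
11: 976 -> 898
12: 453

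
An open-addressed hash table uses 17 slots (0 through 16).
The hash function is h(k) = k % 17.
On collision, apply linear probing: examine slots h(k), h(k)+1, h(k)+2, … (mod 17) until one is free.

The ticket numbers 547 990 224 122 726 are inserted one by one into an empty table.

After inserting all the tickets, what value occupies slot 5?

547 hashes to 3; slot 3 is free → place at 3.
990 hashes to 4; slot 4 is free → place at 4.
224 hashes to 3; 3,4 taken → place at 5.
122 hashes to 3; 3,4,5 taken → place at 6.
726 hashes to 12; slot 12 is free → place at 12.
Table: [., ., ., 547, 990, 224, 122, ., ., ., ., ., 726, ., ., ., .]

224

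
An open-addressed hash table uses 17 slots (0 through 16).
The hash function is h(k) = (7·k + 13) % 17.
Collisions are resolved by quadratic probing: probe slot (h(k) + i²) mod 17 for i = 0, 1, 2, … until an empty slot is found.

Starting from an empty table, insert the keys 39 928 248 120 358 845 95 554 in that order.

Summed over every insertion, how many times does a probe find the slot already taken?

39: h=14 => slot 14
928: h=15 => slot 15
248: h=15, probe 15,16 => slot 16
120: h=3 => slot 3
358: h=3, probe 3,4 => slot 4
845: h=12 => slot 12
95: h=15, probe 15,16,2 => slot 2
554: h=15, probe 15,16,2,7 => slot 7
Table: [-, -, 95, 120, 358, -, -, 554, -, -, -, -, 845, -, 39, 928, 248]

7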